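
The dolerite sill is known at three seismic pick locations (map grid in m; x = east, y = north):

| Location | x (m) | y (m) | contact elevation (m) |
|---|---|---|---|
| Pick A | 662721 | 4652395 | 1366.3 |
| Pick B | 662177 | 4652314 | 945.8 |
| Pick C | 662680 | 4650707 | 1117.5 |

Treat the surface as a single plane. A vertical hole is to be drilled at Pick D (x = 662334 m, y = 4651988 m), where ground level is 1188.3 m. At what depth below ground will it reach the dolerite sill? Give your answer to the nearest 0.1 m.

Let the plane be z = a·x + b·y + c.
Pick B−Pick A: −544a − 81b = −420.5;  Pick C−Pick A: −41a − 1688b = −248.8.
Solving gives a = 0.753757524, b = 0.129085273.
Then c = 1366.3 − a·662721 − b·4652395 = −1098720.32.
At (662334, 4651988): z_contact = 499239.24 + 600503.14 − 1098720.32 = 1022.06 m.
Depth below ground = 1188.3 − 1022.06 = 166.2 m.

166.2 m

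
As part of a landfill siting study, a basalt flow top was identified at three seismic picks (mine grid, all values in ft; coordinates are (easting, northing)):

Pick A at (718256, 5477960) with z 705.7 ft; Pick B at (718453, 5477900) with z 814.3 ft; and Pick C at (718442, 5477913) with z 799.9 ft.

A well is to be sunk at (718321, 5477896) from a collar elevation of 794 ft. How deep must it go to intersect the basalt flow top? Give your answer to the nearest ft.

Two edge vectors: Pick A→Pick B = (197, -60, 108.6), Pick A→Pick C = (186, -47, 94.2).
Normal n = (Pick A→Pick B) × (Pick A→Pick C) = (-547.8, 1642.2, 1901).
So ∂z/∂E = −n_x/n_z = 0.28816412 and ∂z/∂N = −n_y/n_z = −0.86386113.
Intercept c from Pick A: 705.7 − 206975.61 + 4732196.69 = 4525926.78.
At (718321, 5477896): z_contact = 206994.3 − 4732141.4 + 4525926.78 = 779.7 ft.
Depth below ground = 794 − 779.7 = 14 ft.

14 ft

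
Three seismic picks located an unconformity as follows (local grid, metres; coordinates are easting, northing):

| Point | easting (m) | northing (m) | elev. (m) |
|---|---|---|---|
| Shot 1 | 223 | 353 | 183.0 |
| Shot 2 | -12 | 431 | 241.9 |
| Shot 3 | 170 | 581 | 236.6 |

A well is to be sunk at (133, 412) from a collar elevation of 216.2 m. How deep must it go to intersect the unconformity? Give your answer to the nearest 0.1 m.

Two edge vectors: Shot 1→Shot 2 = (-235, 78, 58.9), Shot 1→Shot 3 = (-53, 228, 53.6).
Normal n = (Shot 1→Shot 2) × (Shot 1→Shot 3) = (-9248.4, 9474.3, -49446).
So ∂z/∂easting = −n_x/n_z = −0.18704 and ∂z/∂northing = −n_y/n_z = 0.19161.
Intercept c from Shot 1: 183 + 41.71 − 67.64 = 157.07.
At (133, 412): z_contact = −24.88 + 78.94 + 157.07 = 211.14 m.
Depth below ground = 216.2 − 211.14 = 5.1 m.

5.1 m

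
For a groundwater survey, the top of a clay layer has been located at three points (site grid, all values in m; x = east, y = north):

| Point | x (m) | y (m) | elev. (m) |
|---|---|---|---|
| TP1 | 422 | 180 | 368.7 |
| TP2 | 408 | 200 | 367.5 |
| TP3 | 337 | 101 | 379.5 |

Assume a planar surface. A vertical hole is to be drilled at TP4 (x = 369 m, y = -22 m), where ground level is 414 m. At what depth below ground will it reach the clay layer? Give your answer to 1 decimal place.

Let the plane be z = a·x + b·y + c.
TP2−TP1: −14a + 20b = −1.2;  TP3−TP1: −85a − 79b = 10.8.
Solving gives a = −0.04319, b = −0.09024.
Then c = 368.7 − a·422 − b·180 = 403.17.
At (369, -22): z_contact = −15.94 + 1.99 + 403.17 = 389.22 m.
Depth below ground = 414 − 389.22 = 24.8 m.

24.8 m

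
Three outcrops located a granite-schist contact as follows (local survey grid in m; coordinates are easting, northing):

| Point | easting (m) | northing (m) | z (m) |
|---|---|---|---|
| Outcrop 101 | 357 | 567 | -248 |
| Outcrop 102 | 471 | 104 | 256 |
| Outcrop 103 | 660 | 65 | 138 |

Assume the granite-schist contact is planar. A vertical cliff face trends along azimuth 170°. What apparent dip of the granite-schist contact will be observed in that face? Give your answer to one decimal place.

Two edge vectors: Outcrop 101→Outcrop 102 = (114, -463, 504), Outcrop 101→Outcrop 103 = (303, -502, 386).
Normal n = (Outcrop 101→Outcrop 102) × (Outcrop 101→Outcrop 103) = (74290, 108708, 83061).
So ∂z/∂easting = −n_x/n_z = −0.89440 and ∂z/∂northing = −n_y/n_z = −1.30877.
Unit vector along 170° is (sin 170°, cos 170°) = (0.1736, -0.9848).
Slope in that direction = a·(0.1736) + b·(-0.9848) = 1.13358.
Apparent dip = arctan|1.13358| = 48.6° (true dip is 57.8°, so apparent ≤ true as expected).

48.6°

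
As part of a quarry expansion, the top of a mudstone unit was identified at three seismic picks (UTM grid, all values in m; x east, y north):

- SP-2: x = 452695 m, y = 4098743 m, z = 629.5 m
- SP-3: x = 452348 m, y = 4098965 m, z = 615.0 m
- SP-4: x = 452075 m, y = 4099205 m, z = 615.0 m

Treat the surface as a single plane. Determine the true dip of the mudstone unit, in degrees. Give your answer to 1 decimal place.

Let the plane be z = a·x + b·y + c.
SP-3−SP-2: −347a + 222b = −14.5;  SP-4−SP-2: −620a + 462b = −14.5.
Solving gives a = 0.15348, b = 0.17458.
Gradient magnitude |∇z| = √(a² + b²) = √(0.02356 + 0.03048) = 0.23246.
True dip = arctan(0.23246) = 13.1°, dipping toward SW (azimuth ≈ 221°).

13.1°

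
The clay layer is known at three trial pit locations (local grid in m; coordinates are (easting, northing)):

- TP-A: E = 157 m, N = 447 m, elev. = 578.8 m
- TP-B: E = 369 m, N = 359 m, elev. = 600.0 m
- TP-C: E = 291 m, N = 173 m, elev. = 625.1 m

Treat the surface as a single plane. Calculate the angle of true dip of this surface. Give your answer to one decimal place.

8.8°

Let the plane be z = a·E + b·N + c.
TP-B−TP-A: 212a − 88b = 21.2;  TP-C−TP-A: 134a − 274b = 46.3.
Solving gives a = 0.03746, b = −0.15066.
Gradient magnitude |∇z| = √(a² + b²) = √(0.00140 + 0.02270) = 0.15524.
True dip = arctan(0.15524) = 8.8°, dipping toward NNW (azimuth ≈ 346°).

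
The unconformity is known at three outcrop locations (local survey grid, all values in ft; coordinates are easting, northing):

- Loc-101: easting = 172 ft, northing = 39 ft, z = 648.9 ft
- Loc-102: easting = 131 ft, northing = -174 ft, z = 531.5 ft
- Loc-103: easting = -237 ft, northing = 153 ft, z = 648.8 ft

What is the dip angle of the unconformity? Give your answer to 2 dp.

Let the plane be z = a·easting + b·northing + c.
Loc-102−Loc-101: −41a − 213b = −117.4;  Loc-103−Loc-101: −409a + 114b = −0.1.
Solving gives a = 0.14604, b = 0.52306.
Gradient magnitude |∇z| = √(a² + b²) = √(0.02133 + 0.27360) = 0.54307.
True dip = arctan(0.54307) = 28.50°, dipping toward SSW (azimuth ≈ 196°).

28.50°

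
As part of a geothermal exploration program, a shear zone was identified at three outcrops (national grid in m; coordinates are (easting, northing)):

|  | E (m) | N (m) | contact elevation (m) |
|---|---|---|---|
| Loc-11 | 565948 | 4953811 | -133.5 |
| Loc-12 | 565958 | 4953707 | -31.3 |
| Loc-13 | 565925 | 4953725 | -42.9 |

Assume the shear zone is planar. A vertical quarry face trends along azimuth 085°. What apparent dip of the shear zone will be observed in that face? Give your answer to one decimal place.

Let the plane be z = a·E + b·N + c.
Loc-12−Loc-11: 10a − 104b = 102.2;  Loc-13−Loc-11: −23a − 86b = 90.6.
Solving gives a = −0.19471, b = −1.00141.
Unit vector along 085° is (sin 85°, cos 85°) = (0.9962, 0.0872).
Slope in that direction = a·(0.9962) + b·(0.0872) = −0.28125.
Apparent dip = arctan|0.28125| = 15.7° (true dip is 45.6°, so apparent ≤ true as expected).

15.7°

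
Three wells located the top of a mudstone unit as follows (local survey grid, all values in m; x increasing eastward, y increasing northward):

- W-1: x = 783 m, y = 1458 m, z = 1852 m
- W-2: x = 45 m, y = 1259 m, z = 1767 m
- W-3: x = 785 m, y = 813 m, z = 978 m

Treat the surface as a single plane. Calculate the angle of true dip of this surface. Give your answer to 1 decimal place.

54.0°

Two edge vectors: W-1→W-2 = (-738, -199, -85), W-1→W-3 = (2, -645, -874).
Normal n = (W-1→W-2) × (W-1→W-3) = (119101, -645182, 476408).
So ∂z/∂x = −n_x/n_z = −0.25000 and ∂z/∂y = −n_y/n_z = 1.35426.
Gradient magnitude |∇z| = √(a² + b²) = √(0.06250 + 1.83403) = 1.37715.
True dip = arctan(1.37715) = 54.0°, dipping toward S (azimuth ≈ 170°).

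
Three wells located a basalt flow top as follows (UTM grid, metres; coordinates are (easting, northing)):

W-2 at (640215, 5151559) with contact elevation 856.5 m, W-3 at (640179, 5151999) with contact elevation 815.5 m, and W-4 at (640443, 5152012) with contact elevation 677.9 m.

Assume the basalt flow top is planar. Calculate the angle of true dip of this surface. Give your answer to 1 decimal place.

28.0°

Let the plane be z = a·E + b·N + c.
W-3−W-2: −36a + 440b = −41;  W-4−W-2: 228a + 453b = −178.6.
Solving gives a = −0.51455, b = −0.13528.
Gradient magnitude |∇z| = √(a² + b²) = √(0.26476 + 0.01830) = 0.53204.
True dip = arctan(0.53204) = 28.0°, dipping toward ENE (azimuth ≈ 075°).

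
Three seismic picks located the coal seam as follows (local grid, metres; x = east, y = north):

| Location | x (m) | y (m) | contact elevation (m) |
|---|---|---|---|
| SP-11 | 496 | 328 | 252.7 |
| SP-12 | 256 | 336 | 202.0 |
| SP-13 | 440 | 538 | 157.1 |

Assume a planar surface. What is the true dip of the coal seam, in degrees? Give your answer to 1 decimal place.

Two edge vectors: SP-11→SP-12 = (-240, 8, -50.7), SP-11→SP-13 = (-56, 210, -95.6).
Normal n = (SP-11→SP-12) × (SP-11→SP-13) = (9882.2, -20104.8, -49952).
So ∂z/∂x = −n_x/n_z = 0.19783 and ∂z/∂y = −n_y/n_z = −0.40248.
Gradient magnitude |∇z| = √(a² + b²) = √(0.03914 + 0.16199) = 0.44848.
True dip = arctan(0.44848) = 24.2°, dipping toward NNW (azimuth ≈ 334°).

24.2°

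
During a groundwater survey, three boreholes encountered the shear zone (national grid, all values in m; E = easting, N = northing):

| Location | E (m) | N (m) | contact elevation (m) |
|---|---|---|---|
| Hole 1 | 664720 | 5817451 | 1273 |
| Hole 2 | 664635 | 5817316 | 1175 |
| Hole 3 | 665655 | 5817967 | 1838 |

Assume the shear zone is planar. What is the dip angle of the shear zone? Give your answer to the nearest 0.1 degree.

31.6°

Let the plane be z = a·E + b·N + c.
Hole 2−Hole 1: −85a − 135b = −98;  Hole 3−Hole 1: 935a + 516b = 565.
Solving gives a = 0.31211, b = 0.52941.
Gradient magnitude |∇z| = √(a² + b²) = √(0.09741 + 0.28028) = 0.61456.
True dip = arctan(0.61456) = 31.6°, dipping toward SSW (azimuth ≈ 211°).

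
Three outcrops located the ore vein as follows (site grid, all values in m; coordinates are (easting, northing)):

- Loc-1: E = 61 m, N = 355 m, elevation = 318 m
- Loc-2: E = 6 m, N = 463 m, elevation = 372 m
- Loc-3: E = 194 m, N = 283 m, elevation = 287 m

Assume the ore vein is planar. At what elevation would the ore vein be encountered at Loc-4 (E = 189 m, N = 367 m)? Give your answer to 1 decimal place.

331.0 m

Let the plane be z = a·E + b·N + c.
Loc-2−Loc-1: −55a + 108b = 54;  Loc-3−Loc-1: 133a − 72b = −31.
Solving gives a = 0.05190, b = 0.52643.
Then c = 318 − a·61 − b·355 = 127.95.
At (189, 367): z = 9.8 + 193.2 + 127.95 = 331.0 m.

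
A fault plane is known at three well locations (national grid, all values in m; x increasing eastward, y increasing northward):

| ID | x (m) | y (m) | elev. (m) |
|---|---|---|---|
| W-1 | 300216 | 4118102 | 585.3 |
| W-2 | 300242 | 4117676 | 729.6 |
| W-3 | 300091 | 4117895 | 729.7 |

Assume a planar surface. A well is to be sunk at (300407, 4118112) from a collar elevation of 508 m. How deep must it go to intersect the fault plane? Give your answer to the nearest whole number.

30 m

Let the plane be z = a·x + b·y + c.
W-2−W-1: 26a − 426b = 144.3;  W-3−W-1: −125a − 207b = 144.4.
Solving gives a = −0.53971040, b = −0.37167247.
Then c = 585.3 − a·300216 − b·4118102 = 1693200.12.
At (300407, 4118112): z_contact = −162132.8 − 1530588.8 + 1693200.12 = 478.5 m.
Depth below ground = 508 − 478.5 = 30 m.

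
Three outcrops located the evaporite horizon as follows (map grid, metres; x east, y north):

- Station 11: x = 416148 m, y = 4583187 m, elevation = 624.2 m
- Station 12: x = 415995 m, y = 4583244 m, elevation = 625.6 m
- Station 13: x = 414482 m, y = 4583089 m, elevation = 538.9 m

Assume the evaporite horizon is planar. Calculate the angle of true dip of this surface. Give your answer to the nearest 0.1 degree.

Two edge vectors: Station 11→Station 12 = (-153, 57, 1.4), Station 11→Station 13 = (-1666, -98, -85.3).
Normal n = (Station 11→Station 12) × (Station 11→Station 13) = (-4724.9, -15383.3, 109956).
So ∂z/∂x = −n_x/n_z = 0.04297 and ∂z/∂y = −n_y/n_z = 0.13990.
Gradient magnitude |∇z| = √(a² + b²) = √(0.00185 + 0.01957) = 0.14635.
True dip = arctan(0.14635) = 8.3°, dipping toward SSW (azimuth ≈ 197°).

8.3°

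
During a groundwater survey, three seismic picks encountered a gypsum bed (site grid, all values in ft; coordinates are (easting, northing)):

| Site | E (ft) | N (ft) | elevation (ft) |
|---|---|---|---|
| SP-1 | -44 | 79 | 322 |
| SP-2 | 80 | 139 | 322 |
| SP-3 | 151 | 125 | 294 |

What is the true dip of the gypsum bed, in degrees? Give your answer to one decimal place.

32.8°

Two edge vectors: SP-1→SP-2 = (124, 60, 0), SP-1→SP-3 = (195, 46, -28).
Normal n = (SP-1→SP-2) × (SP-1→SP-3) = (-1680, 3472, -5996).
So ∂z/∂E = −n_x/n_z = −0.28019 and ∂z/∂N = −n_y/n_z = 0.57905.
Gradient magnitude |∇z| = √(a² + b²) = √(0.07850 + 0.33530) = 0.64328.
True dip = arctan(0.64328) = 32.8°, dipping toward SSE (azimuth ≈ 154°).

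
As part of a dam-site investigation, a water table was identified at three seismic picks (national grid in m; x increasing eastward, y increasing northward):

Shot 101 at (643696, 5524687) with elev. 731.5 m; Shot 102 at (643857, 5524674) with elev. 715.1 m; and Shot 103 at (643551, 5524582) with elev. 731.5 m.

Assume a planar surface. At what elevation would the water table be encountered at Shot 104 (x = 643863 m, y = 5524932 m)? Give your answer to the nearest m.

Two edge vectors: Shot 101→Shot 102 = (161, -13, -16.4), Shot 101→Shot 103 = (-145, -105, 0).
Normal n = (Shot 101→Shot 102) × (Shot 101→Shot 103) = (-1722, 2378, -18790).
So ∂z/∂x = −n_x/n_z = −0.09164449 and ∂z/∂y = −n_y/n_z = 0.12655668.
Intercept c from Shot 101: 731.5 + 58991.19 − 699186.04 = −639463.35.
At (643863, 5524932): z = −59006.5 + 699217.0 − 639463.35 = 747.2 m.

747 m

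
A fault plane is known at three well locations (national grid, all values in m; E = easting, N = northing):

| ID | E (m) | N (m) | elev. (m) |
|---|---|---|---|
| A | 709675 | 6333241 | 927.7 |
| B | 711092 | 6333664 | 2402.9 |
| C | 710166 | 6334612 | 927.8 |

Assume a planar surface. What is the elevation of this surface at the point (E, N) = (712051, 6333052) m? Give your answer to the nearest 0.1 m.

3776.2 m

Two edge vectors: A→B = (1417, 423, 1475.2), A→C = (491, 1371, 0.1).
Normal n = (A→B) × (A→C) = (-2022456.9, 724181.5, 1735014).
So ∂z/∂E = −n_x/n_z = 1.165671804 and ∂z/∂N = −n_y/n_z = −0.417392309.
Intercept c from A: 927.7 − 827248.14 + 2643446.09 = 1817125.65.
At (712051, 6333052): z = 830017.8 − 2643367.2 + 1817125.65 = 3776.2 m.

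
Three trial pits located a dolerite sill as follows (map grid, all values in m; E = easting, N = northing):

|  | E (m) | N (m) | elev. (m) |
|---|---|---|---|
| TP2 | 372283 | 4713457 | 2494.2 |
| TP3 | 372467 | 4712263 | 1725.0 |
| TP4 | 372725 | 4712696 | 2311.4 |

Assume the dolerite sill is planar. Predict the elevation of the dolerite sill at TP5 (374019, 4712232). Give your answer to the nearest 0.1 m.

Let the plane be z = a·E + b·N + c.
TP3−TP2: 184a − 1194b = −769.2;  TP4−TP2: 442a − 761b = −182.8.
Solving gives a = 0.946802365, b = 0.790126998.
Then c = 2494.2 − a·372283 − b·4713457 = −4074213.85.
At (374019, 4712232): z = 354122.1 + 3723261.7 − 4074213.85 = 3169.9 m.

3169.9 m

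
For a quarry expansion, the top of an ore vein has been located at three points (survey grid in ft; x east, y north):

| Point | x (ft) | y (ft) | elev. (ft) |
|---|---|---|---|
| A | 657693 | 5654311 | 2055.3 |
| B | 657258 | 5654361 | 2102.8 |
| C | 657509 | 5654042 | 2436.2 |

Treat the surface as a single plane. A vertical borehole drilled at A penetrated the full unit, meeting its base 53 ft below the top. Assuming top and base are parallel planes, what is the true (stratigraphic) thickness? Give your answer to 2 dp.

32.81 ft

Let the plane be z = a·x + b·y + c.
B−A: −435a + 50b = 47.5;  C−A: −184a − 269b = 380.9.
Solving gives a = −0.25213, b = −1.24352.
|∇z| = √(a²+b²) = 1.26883, so dip δ = arctan(1.26883) = 51.76°.
True thickness = vertical thickness × cos δ = 53 × cos 51.76° = 32.81 ft.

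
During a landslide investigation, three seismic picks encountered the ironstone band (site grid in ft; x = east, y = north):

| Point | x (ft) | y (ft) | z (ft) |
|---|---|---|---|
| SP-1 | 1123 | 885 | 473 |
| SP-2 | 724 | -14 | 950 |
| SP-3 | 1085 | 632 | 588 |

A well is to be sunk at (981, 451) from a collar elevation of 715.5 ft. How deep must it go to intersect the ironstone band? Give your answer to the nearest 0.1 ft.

Let the plane be z = a·x + b·y + c.
SP-2−SP-1: −399a − 899b = 477;  SP-3−SP-1: −38a − 253b = 115.
Solving gives a = −0.258980, b = −0.415647.
Then c = 473 − a·1123 − b·885 = 1131.68.
At (981, 451): z_contact = −254.06 − 187.46 + 1131.68 = 690.17 ft.
Depth below ground = 715.5 − 690.17 = 25.3 ft.

25.3 ft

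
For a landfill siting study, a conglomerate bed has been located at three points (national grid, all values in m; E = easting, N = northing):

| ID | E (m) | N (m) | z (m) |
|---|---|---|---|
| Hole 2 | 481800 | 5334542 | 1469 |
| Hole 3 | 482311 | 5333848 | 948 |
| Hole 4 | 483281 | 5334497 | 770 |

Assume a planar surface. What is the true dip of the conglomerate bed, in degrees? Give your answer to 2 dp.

Let the plane be z = a·E + b·N + c.
Hole 3−Hole 2: 511a − 694b = −521;  Hole 4−Hole 2: 1481a − 45b = −699.
Solving gives a = −0.45945, b = 0.41242.
Gradient magnitude |∇z| = √(a² + b²) = √(0.21109 + 0.17009) = 0.61740.
True dip = arctan(0.61740) = 31.69°, dipping toward SE (azimuth ≈ 132°).

31.69°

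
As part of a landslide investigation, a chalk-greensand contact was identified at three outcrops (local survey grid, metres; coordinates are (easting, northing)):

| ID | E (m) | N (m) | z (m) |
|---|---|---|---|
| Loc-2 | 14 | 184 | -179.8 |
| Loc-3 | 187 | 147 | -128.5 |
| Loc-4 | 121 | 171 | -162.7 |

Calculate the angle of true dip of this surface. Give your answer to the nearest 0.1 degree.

Two edge vectors: Loc-2→Loc-3 = (173, -37, 51.3), Loc-2→Loc-4 = (107, -13, 17.1).
Normal n = (Loc-2→Loc-3) × (Loc-2→Loc-4) = (34.2, 2530.8, 1710).
So ∂z/∂E = −n_x/n_z = −0.02000 and ∂z/∂N = −n_y/n_z = −1.48000.
Gradient magnitude |∇z| = √(a² + b²) = √(0.00040 + 2.19040) = 1.48014.
True dip = arctan(1.48014) = 56.0°, dipping toward N (azimuth ≈ 001°).

56.0°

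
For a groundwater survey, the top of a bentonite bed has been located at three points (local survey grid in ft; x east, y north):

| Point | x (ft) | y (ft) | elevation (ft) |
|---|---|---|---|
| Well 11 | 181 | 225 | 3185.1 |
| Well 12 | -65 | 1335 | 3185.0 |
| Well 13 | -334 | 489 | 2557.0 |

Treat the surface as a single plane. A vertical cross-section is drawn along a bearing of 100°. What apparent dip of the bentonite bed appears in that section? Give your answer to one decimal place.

Two edge vectors: Well 11→Well 12 = (-246, 1110, -0.1), Well 11→Well 13 = (-515, 264, -628.1).
Normal n = (Well 11→Well 12) × (Well 11→Well 13) = (-697164.6, -154461.1, 506706).
So ∂z/∂x = −n_x/n_z = 1.37588 and ∂z/∂y = −n_y/n_z = 0.30483.
Unit vector along 100° is (sin 100°, cos 100°) = (0.9848, -0.1736).
Slope in that direction = a·(0.9848) + b·(-0.1736) = 1.30204.
Apparent dip = arctan|1.30204| = 52.5° (true dip is 54.6°, so apparent ≤ true as expected).

52.5°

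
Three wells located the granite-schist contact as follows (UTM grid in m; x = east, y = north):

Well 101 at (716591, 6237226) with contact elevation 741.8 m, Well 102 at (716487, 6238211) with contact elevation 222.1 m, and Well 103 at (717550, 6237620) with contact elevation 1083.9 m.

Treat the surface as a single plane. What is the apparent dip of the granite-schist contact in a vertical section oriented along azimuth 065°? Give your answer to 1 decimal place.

16.7°

Let the plane be z = a·x + b·y + c.
Well 102−Well 101: −104a + 985b = −519.7;  Well 103−Well 101: 959a + 394b = 342.1.
Solving gives a = 0.54965, b = −0.46958.
Unit vector along 065° is (sin 65°, cos 65°) = (0.9063, 0.4226).
Slope in that direction = a·(0.9063) + b·(0.4226) = 0.29970.
Apparent dip = arctan|0.29970| = 16.7° (true dip is 35.9°, so apparent ≤ true as expected).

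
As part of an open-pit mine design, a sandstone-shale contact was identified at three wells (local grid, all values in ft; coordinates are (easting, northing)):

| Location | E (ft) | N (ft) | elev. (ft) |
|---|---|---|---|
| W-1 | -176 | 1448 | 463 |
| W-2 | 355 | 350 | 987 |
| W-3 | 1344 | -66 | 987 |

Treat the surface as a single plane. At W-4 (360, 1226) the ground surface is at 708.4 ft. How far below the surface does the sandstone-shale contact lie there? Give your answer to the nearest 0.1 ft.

247.5 ft

Let the plane be z = a·E + b·N + c.
W-2−W-1: 531a − 1098b = 524;  W-3−W-1: 1520a − 1514b = 524.
Solving gives a = −0.251997, b = −0.599099.
Then c = 463 − a·-176 − b·1448 = 1286.14.
At (360, 1226): z_contact = −90.72 − 734.50 + 1286.14 = 460.93 ft.
Depth below ground = 708.4 − 460.93 = 247.5 ft.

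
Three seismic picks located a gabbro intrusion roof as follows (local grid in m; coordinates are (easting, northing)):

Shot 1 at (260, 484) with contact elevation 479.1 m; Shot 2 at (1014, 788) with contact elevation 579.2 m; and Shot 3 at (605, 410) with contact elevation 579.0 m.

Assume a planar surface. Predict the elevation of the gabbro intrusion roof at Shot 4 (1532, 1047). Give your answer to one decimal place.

635.2 m

Two edge vectors: Shot 1→Shot 2 = (754, 304, 100.1), Shot 1→Shot 3 = (345, -74, 99.9).
Normal n = (Shot 1→Shot 2) × (Shot 1→Shot 3) = (37777, -40790.1, -160676).
So ∂z/∂E = −n_x/n_z = 0.235113 and ∂z/∂N = −n_y/n_z = −0.253866.
Intercept c from Shot 1: 479.1 − 61.13 + 122.87 = 540.84.
At (1532, 1047): z = 360.2 − 265.8 + 540.84 = 635.2 m.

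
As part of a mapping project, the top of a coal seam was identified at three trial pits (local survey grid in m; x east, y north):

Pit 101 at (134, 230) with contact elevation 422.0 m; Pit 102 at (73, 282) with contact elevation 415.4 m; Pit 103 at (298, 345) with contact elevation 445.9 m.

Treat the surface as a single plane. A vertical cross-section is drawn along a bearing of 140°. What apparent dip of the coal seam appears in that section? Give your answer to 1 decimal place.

3.7°

Two edge vectors: Pit 101→Pit 102 = (-61, 52, -6.6), Pit 101→Pit 103 = (164, 115, 23.9).
Normal n = (Pit 101→Pit 102) × (Pit 101→Pit 103) = (2001.8, 375.5, -15543).
So ∂z/∂x = −n_x/n_z = 0.12879 and ∂z/∂y = −n_y/n_z = 0.02416.
Unit vector along 140° is (sin 140°, cos 140°) = (0.6428, -0.7660).
Slope in that direction = a·(0.6428) + b·(-0.7660) = 0.06428.
Apparent dip = arctan|0.06428| = 3.7° (true dip is 7.5°, so apparent ≤ true as expected).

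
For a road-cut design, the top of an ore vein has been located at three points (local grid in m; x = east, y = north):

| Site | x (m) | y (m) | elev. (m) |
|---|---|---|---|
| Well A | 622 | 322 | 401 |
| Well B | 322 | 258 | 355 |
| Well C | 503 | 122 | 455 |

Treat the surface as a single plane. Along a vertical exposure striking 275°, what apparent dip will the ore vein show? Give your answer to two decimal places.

15.47°

Two edge vectors: Well A→Well B = (-300, -64, -46), Well A→Well C = (-119, -200, 54).
Normal n = (Well A→Well B) × (Well A→Well C) = (-12656, 21674, 52384).
So ∂z/∂x = −n_x/n_z = 0.24160 and ∂z/∂y = −n_y/n_z = −0.41375.
Unit vector along 275° is (sin 275°, cos 275°) = (-0.9962, 0.0872).
Slope in that direction = a·(-0.9962) + b·(0.0872) = −0.27674.
Apparent dip = arctan|0.27674| = 15.47° (true dip is 25.6°, so apparent ≤ true as expected).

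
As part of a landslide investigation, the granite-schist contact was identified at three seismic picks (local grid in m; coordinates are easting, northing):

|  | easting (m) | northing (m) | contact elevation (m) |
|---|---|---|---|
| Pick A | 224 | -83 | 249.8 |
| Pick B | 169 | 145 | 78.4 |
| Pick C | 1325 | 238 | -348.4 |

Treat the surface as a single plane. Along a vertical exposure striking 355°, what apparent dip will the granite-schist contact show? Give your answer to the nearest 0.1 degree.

38.5°

Two edge vectors: Pick A→Pick B = (-55, 228, -171.4), Pick A→Pick C = (1101, 321, -598.2).
Normal n = (Pick A→Pick B) × (Pick A→Pick C) = (-81370.2, -221612.4, -268683).
So ∂z/∂easting = −n_x/n_z = −0.30285 and ∂z/∂northing = −n_y/n_z = −0.82481.
Unit vector along 355° is (sin 355°, cos 355°) = (-0.0872, 0.9962).
Slope in that direction = a·(-0.0872) + b·(0.9962) = −0.79528.
Apparent dip = arctan|0.79528| = 38.5° (true dip is 41.3°, so apparent ≤ true as expected).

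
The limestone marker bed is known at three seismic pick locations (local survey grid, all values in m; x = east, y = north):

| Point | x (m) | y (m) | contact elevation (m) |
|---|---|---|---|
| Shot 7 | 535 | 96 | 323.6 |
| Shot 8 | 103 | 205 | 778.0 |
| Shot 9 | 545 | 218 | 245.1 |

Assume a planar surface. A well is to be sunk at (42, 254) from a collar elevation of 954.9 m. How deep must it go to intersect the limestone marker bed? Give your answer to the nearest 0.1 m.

131.1 m

Two edge vectors: Shot 7→Shot 8 = (-432, 109, 454.4), Shot 7→Shot 9 = (10, 122, -78.5).
Normal n = (Shot 7→Shot 8) × (Shot 7→Shot 9) = (-63993.3, -29368, -53794).
So ∂z/∂x = −n_x/n_z = −1.18960 and ∂z/∂y = −n_y/n_z = −0.54593.
Intercept c from Shot 7: 323.6 + 636.44 + 52.41 = 1012.45.
At (42, 254): z_contact = −49.96 − 138.67 + 1012.45 = 823.81 m.
Depth below ground = 954.9 − 823.81 = 131.1 m.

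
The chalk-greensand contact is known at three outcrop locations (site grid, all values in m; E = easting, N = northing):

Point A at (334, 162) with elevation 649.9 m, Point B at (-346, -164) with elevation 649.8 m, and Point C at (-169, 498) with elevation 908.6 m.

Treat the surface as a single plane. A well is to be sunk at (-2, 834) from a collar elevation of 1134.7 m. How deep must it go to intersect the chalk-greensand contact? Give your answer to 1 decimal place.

Two edge vectors: Point A→Point B = (-680, -326, -0.1), Point A→Point C = (-503, 336, 258.7).
Normal n = (Point A→Point B) × (Point A→Point C) = (-84302.6, 175966.3, -392458).
So ∂z/∂E = −n_x/n_z = −0.21481 and ∂z/∂N = −n_y/n_z = 0.44837.
Intercept c from Point A: 649.9 + 71.75 − 72.64 = 649.01.
At (-2, 834): z_contact = 0.43 + 373.94 + 649.01 = 1023.38 m.
Depth below ground = 1134.7 − 1023.38 = 111.3 m.

111.3 m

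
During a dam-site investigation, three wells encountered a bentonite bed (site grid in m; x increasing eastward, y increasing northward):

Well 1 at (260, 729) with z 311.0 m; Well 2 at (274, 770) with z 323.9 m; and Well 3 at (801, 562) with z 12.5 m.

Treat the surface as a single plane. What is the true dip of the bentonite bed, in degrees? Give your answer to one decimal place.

Let the plane be z = a·x + b·y + c.
Well 2−Well 1: 14a + 41b = 12.9;  Well 3−Well 1: 541a − 167b = −298.5.
Solving gives a = −0.41128, b = 0.45507.
Gradient magnitude |∇z| = √(a² + b²) = √(0.16915 + 0.20709) = 0.61339.
True dip = arctan(0.61339) = 31.5°, dipping toward SE (azimuth ≈ 138°).

31.5°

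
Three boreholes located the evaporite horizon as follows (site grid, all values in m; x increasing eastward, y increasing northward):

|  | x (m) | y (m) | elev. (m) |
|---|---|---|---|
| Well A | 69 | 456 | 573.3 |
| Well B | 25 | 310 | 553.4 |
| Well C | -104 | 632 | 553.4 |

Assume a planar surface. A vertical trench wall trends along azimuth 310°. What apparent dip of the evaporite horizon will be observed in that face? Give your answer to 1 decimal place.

5.6°

Let the plane be z = a·x + b·y + c.
Well B−Well A: −44a − 146b = −19.9;  Well C−Well A: −173a + 176b = −19.9.
Solving gives a = 0.19416, b = 0.07779.
Unit vector along 310° is (sin 310°, cos 310°) = (-0.7660, 0.6428).
Slope in that direction = a·(-0.7660) + b·(0.6428) = −0.09874.
Apparent dip = arctan|0.09874| = 5.6° (true dip is 11.8°, so apparent ≤ true as expected).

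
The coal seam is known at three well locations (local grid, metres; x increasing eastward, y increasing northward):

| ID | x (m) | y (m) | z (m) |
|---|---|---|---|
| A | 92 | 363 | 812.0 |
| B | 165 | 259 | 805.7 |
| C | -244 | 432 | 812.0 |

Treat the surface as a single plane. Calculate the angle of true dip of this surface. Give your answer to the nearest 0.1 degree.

Two edge vectors: A→B = (73, -104, -6.3), A→C = (-336, 69, 0).
Normal n = (A→B) × (A→C) = (434.7, 2116.8, -29907).
So ∂z/∂x = −n_x/n_z = 0.01454 and ∂z/∂y = −n_y/n_z = 0.07078.
Gradient magnitude |∇z| = √(a² + b²) = √(0.00021 + 0.00501) = 0.07226.
True dip = arctan(0.07226) = 4.1°, dipping toward SSW (azimuth ≈ 192°).

4.1°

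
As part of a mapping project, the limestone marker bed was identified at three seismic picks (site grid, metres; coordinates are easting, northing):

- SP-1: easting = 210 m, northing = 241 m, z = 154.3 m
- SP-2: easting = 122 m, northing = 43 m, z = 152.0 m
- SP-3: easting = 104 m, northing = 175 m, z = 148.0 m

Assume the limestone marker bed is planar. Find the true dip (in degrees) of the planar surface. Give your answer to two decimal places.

4.29°

Two edge vectors: SP-1→SP-2 = (-88, -198, -2.3), SP-1→SP-3 = (-106, -66, -6.3).
Normal n = (SP-1→SP-2) × (SP-1→SP-3) = (1095.6, -310.6, -15180).
So ∂z/∂easting = −n_x/n_z = 0.07217 and ∂z/∂northing = −n_y/n_z = −0.02046.
Gradient magnitude |∇z| = √(a² + b²) = √(0.00521 + 0.00042) = 0.07502.
True dip = arctan(0.07502) = 4.29°, dipping toward WNW (azimuth ≈ 286°).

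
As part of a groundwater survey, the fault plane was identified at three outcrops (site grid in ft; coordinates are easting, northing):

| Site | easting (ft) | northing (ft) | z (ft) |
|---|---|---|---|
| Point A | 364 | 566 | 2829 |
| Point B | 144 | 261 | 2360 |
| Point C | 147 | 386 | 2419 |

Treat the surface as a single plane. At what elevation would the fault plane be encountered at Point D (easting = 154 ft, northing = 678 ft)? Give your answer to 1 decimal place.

2556.8 ft

Two edge vectors: Point A→Point B = (-220, -305, -469), Point A→Point C = (-217, -180, -410).
Normal n = (Point A→Point B) × (Point A→Point C) = (40630, 11573, -26585).
So ∂z/∂easting = −n_x/n_z = 1.52831 and ∂z/∂northing = −n_y/n_z = 0.43532.
Intercept c from Point A: 2829 − 556.30 − 246.39 = 2026.31.
At (154, 678): z = 235.4 + 295.1 + 2026.31 = 2556.8 ft.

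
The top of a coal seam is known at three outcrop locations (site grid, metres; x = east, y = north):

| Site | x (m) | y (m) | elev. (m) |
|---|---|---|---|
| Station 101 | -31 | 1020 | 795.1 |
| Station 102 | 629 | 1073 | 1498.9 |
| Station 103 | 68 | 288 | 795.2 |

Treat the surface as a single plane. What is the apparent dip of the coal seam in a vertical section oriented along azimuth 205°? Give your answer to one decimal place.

29.9°

Let the plane be z = a·x + b·y + c.
Station 102−Station 101: 660a + 53b = 703.8;  Station 103−Station 101: 99a − 732b = 0.1.
Solving gives a = 1.05492, b = 0.14254.
Unit vector along 205° is (sin 205°, cos 205°) = (-0.4226, -0.9063).
Slope in that direction = a·(-0.4226) + b·(-0.9063) = −0.57501.
Apparent dip = arctan|0.57501| = 29.9° (true dip is 46.8°, so apparent ≤ true as expected).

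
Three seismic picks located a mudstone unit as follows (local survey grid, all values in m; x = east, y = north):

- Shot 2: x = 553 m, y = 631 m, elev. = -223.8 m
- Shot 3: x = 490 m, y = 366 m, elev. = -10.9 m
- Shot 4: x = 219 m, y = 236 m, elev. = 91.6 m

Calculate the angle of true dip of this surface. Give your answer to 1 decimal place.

38.8°

Two edge vectors: Shot 2→Shot 3 = (-63, -265, 212.9), Shot 2→Shot 4 = (-334, -395, 315.4).
Normal n = (Shot 2→Shot 3) × (Shot 2→Shot 4) = (514.5, -51238.4, -63625).
So ∂z/∂x = −n_x/n_z = 0.00809 and ∂z/∂y = −n_y/n_z = −0.80532.
Gradient magnitude |∇z| = √(a² + b²) = √(0.00007 + 0.64854) = 0.80536.
True dip = arctan(0.80536) = 38.8°, dipping toward N (azimuth ≈ 359°).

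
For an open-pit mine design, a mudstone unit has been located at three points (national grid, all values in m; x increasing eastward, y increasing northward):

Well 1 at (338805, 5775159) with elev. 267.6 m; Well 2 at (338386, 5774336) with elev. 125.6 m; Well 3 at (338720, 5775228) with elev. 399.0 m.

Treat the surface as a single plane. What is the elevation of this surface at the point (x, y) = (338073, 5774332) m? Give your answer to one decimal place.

434.2 m

Let the plane be z = a·x + b·y + c.
Well 2−Well 1: −419a − 823b = −142;  Well 3−Well 1: −85a + 69b = 131.4.
Solving gives a = −0.994722149, b = 0.678965468.
Then c = 267.6 − a·338805 − b·5775159 = −3583849.10.
At (338073, 5774332): z = −336288.7 + 3920572.0 − 3583849.10 = 434.2 m.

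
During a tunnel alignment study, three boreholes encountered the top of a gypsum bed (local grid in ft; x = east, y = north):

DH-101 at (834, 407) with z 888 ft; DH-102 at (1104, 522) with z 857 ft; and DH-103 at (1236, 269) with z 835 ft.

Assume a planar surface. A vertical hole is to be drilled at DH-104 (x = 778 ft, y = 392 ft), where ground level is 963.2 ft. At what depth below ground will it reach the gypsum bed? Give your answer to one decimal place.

68.6 ft

Two edge vectors: DH-101→DH-102 = (270, 115, -31), DH-101→DH-103 = (402, -138, -53).
Normal n = (DH-101→DH-102) × (DH-101→DH-103) = (-10373, 1848, -83490).
So ∂z/∂x = −n_x/n_z = −0.124242 and ∂z/∂y = −n_y/n_z = 0.022134.
Intercept c from DH-101: 888 + 103.62 − 9.01 = 982.61.
At (778, 392): z_contact = −96.66 + 8.68 + 982.61 = 894.63 ft.
Depth below ground = 963.2 − 894.63 = 68.6 ft.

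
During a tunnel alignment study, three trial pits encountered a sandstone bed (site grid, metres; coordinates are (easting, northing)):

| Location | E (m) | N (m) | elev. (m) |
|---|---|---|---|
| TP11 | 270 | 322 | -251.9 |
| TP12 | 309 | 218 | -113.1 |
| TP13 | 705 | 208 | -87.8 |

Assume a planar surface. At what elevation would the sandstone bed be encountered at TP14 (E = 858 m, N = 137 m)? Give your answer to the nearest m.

11 m

Two edge vectors: TP11→TP12 = (39, -104, 138.8), TP11→TP13 = (435, -114, 164.1).
Normal n = (TP11→TP12) × (TP11→TP13) = (-1243.2, 53978.1, 40794).
So ∂z/∂E = −n_x/n_z = 0.03048 and ∂z/∂N = −n_y/n_z = −1.32319.
Intercept c from TP11: -251.9 − 8.23 + 426.07 = 165.94.
At (858, 137): z = 26.1 − 181.3 + 165.94 = 10.8 m.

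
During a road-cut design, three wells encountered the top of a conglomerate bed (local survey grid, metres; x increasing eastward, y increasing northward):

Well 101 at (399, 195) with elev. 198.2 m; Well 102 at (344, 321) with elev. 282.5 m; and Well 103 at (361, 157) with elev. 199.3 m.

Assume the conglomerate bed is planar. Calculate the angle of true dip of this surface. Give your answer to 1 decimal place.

Let the plane be z = a·x + b·y + c.
Well 102−Well 101: −55a + 126b = 84.3;  Well 103−Well 101: −38a − 38b = 1.1.
Solving gives a = −0.48590, b = 0.45695.
Gradient magnitude |∇z| = √(a² + b²) = √(0.23610 + 0.20880) = 0.66701.
True dip = arctan(0.66701) = 33.7°, dipping toward SE (azimuth ≈ 133°).

33.7°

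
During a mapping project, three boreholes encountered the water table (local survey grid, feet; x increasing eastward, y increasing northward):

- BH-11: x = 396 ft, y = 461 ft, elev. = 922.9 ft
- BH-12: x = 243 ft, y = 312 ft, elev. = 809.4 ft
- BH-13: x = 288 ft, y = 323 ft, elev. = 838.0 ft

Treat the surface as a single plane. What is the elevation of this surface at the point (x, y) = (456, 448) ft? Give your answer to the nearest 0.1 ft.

957.0 ft

Two edge vectors: BH-11→BH-12 = (-153, -149, -113.5), BH-11→BH-13 = (-108, -138, -84.9).
Normal n = (BH-11→BH-12) × (BH-11→BH-13) = (-3012.9, -731.7, 5022).
So ∂z/∂x = −n_x/n_z = 0.59994 and ∂z/∂y = −n_y/n_z = 0.14570.
Intercept c from BH-11: 922.9 − 237.58 − 67.17 = 618.16.
At (456, 448): z = 273.6 + 65.3 + 618.16 = 957.0 ft.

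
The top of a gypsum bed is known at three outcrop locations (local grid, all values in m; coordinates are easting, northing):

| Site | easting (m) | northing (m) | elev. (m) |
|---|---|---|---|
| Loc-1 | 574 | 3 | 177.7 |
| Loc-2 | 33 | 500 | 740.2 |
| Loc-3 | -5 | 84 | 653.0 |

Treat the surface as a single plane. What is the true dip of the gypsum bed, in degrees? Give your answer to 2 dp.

39.71°

Let the plane be z = a·easting + b·northing + c.
Loc-2−Loc-1: −541a + 497b = 562.5;  Loc-3−Loc-1: −579a + 81b = 475.3.
Solving gives a = −0.78159, b = 0.28101.
Gradient magnitude |∇z| = √(a² + b²) = √(0.61088 + 0.07897) = 0.83057.
True dip = arctan(0.83057) = 39.71°, dipping toward ESE (azimuth ≈ 110°).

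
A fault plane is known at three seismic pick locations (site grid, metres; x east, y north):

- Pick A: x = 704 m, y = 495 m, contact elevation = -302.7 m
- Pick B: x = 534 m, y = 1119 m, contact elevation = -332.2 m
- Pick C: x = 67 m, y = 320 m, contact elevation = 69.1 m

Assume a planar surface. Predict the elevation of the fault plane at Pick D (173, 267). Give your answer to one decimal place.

Let the plane be z = a·x + b·y + c.
Pick B−Pick A: −170a + 624b = −29.5;  Pick C−Pick A: −637a − 175b = 371.8.
Solving gives a = −0.530947, b = −0.191925.
Then c = -302.7 − a·704 − b·495 = 166.09.
At (173, 267): z = −91.9 − 51.2 + 166.09 = 23.0 m.

23.0 m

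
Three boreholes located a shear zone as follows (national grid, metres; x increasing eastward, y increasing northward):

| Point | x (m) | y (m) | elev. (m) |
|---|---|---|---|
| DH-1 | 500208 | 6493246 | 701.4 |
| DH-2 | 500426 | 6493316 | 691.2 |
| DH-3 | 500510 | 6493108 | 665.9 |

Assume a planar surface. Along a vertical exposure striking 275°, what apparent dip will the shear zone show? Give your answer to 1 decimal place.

Two edge vectors: DH-1→DH-2 = (218, 70, -10.2), DH-1→DH-3 = (302, -138, -35.5).
Normal n = (DH-1→DH-2) × (DH-1→DH-3) = (-3892.6, 4658.6, -51224).
So ∂z/∂x = −n_x/n_z = −0.07599 and ∂z/∂y = −n_y/n_z = 0.09095.
Unit vector along 275° is (sin 275°, cos 275°) = (-0.9962, 0.0872).
Slope in that direction = a·(-0.9962) + b·(0.0872) = 0.08363.
Apparent dip = arctan|0.08363| = 4.8° (true dip is 6.8°, so apparent ≤ true as expected).

4.8°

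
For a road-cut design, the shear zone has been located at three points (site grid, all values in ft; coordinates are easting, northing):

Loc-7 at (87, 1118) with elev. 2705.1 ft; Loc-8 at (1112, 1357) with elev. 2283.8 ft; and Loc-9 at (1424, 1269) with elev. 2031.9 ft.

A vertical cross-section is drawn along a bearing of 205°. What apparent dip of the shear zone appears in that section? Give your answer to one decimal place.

Let the plane be z = a·easting + b·northing + c.
Loc-8−Loc-7: 1025a + 239b = −421.3;  Loc-9−Loc-7: 1337a + 151b = −673.2.
Solving gives a = −0.59040, b = 0.76927.
Unit vector along 205° is (sin 205°, cos 205°) = (-0.4226, -0.9063).
Slope in that direction = a·(-0.4226) + b·(-0.9063) = −0.44769.
Apparent dip = arctan|0.44769| = 24.1° (true dip is 44.1°, so apparent ≤ true as expected).

24.1°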